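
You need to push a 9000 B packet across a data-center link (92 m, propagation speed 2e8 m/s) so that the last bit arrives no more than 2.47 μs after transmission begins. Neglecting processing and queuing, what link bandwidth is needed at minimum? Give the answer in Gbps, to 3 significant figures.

35.8 Gbps

L = 72000 bits.
Propagation delay = 92 / 200000000 = 0.46 μs.
Transmission budget = 2.47 − 0.46 = 2.01 μs.
R ≥ L / t_tx = 72000 bits / 2.01e-06 s = 35.8 Gbps.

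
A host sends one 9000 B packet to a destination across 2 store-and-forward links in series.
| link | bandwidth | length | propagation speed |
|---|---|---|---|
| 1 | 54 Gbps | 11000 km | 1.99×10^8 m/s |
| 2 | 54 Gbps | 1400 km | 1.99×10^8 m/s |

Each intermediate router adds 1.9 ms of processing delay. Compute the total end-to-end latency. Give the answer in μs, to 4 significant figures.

64210 μs

L = 9000 × 8 = 72000 bits.
Transmission delay per hop = L/R = 72000/54000000000 = 1.33333 μs; 2 hops → 2.66667 μs.
Propagation delays (d/s per hop): 55276.4, 7035.18 μs; sum = 62311.6 μs.
Processing at 1 router(s): 1 × 1.9 ms = 1900 μs.
End-to-end = 64210 μs.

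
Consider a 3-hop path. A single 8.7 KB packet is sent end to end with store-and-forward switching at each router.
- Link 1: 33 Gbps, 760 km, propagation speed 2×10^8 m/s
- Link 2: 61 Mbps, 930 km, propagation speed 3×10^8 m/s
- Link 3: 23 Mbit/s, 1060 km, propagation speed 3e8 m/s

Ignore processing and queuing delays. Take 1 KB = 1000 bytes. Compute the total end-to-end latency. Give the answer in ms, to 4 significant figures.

L = 69600 bits.
Transmission delays (L/R per hop): 0.00210909, 1.14098, 3.02609 ms; sum = 4.16918 ms.
Propagation delays (d/s per hop): 3.8, 3.1, 3.53333 ms; sum = 10.4333 ms.
End-to-end = 14.60 ms.

14.60 ms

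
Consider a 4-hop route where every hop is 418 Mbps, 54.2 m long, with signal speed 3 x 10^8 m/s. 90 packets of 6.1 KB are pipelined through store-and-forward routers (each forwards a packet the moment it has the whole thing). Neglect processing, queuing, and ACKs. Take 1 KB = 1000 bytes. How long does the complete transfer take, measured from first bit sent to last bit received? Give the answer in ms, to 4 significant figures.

10.86 ms

Per-hop transmission t_tx = L/R = 48800/418000000 = 0.116746 ms.
Per-hop propagation t_prop = 54.2/300000000 = 0.000180667 ms.
Pipeline fill: first packet needs 4·t_tx to clear all hops; remaining 89 packets each add one t_tx.
Total = (4+90-1)·t_tx + 4·t_prop = 93·0.116746 + 4·0.000180667 = 10.86 ms.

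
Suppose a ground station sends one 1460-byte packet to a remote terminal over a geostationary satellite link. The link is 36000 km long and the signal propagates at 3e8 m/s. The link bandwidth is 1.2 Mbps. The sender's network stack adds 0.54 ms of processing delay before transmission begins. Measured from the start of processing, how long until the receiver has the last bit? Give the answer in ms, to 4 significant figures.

L = 1460 × 8 = 11680 bits.
Transmission delay = L/R = 11680 / 1200000 = 9.73333 ms.
Propagation delay = d/s = 36000000 m / 300000000 m/s = 120 ms.
Plus processing delay 0.54 ms = 0.54 ms.
Total = 130.3 ms.

130.3 ms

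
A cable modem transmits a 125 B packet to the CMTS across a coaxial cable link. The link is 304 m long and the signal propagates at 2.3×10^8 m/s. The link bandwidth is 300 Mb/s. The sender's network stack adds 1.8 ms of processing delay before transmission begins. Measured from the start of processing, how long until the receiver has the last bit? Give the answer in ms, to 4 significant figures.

1.805 ms

L = 125 × 8 = 1000 bits.
Transmission delay = L/R = 1000 / 300000000 = 0.00333333 ms.
Propagation delay = d/s = 304 m / 2.3e+08 m/s = 0.00132174 ms.
Plus processing delay 1.8 ms = 1.8 ms.
Total = 1.805 ms.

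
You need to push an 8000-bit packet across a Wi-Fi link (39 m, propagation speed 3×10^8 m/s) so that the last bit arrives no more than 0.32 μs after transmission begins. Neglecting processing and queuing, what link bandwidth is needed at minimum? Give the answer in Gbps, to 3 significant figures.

42.1 Gbps

Propagation delay = 39 / 300000000 = 0.13 μs.
Transmission budget = 0.32 − 0.13 = 0.19 μs.
R ≥ L / t_tx = 8000 bits / 1.9e-07 s = 42.1 Gbps.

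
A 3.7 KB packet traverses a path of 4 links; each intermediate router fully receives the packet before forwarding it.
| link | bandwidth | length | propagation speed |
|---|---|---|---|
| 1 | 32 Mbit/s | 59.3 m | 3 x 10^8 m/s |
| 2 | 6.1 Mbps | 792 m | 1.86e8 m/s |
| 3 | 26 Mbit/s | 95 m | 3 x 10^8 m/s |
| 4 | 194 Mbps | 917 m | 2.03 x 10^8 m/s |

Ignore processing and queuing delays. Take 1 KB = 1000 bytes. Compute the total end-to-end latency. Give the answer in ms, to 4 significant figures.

7.078 ms

L = 29600 bits.
Transmission delays (L/R per hop): 0.925, 4.85246, 1.13846, 0.152577 ms; sum = 7.0685 ms.
Propagation delays (d/s per hop): 0.000197667, 0.00425806, 0.000316667, 0.00451724 ms; sum = 0.00928964 ms.
End-to-end = 7.078 ms.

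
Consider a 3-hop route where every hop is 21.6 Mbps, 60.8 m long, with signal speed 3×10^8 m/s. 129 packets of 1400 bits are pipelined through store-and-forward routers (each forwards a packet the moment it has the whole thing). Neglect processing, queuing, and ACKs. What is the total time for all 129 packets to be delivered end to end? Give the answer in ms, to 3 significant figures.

8.49 ms

Per-hop transmission t_tx = L/R = 1400/21600000 = 0.0648148 ms.
Per-hop propagation t_prop = 60.8/300000000 = 0.000202667 ms.
Pipeline fill: first packet needs 3·t_tx to clear all hops; remaining 128 packets each add one t_tx.
Total = (3+129-1)·t_tx + 3·t_prop = 131·0.0648148 + 3·0.000202667 = 8.49 ms.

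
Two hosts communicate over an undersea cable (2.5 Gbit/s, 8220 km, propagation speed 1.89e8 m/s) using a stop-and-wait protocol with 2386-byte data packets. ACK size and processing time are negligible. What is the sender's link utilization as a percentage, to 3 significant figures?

0.00878 %

t_tx = L/R = 19088/2500000000 = 7.6352e-06 s.
t_prop = 8220000/189000000 = 0.0434921 s; RTT = 0.0869841 s.
Cycle = t_tx + RTT = 0.0869918 s.
Utilization = t_tx / cycle = 7.6352e-06/0.0869918 = 0.00878 %.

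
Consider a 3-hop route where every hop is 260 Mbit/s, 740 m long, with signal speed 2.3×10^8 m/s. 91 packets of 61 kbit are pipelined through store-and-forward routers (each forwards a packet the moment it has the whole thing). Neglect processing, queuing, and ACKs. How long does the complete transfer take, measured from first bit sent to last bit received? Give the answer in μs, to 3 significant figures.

21800 μs

Per-hop transmission t_tx = L/R = 61000/260000000 = 234.615 μs.
Per-hop propagation t_prop = 740/2.3e+08 = 3.21739 μs.
Pipeline fill: first packet needs 3·t_tx to clear all hops; remaining 90 packets each add one t_tx.
Total = (3+91-1)·t_tx + 3·t_prop = 93·234.615 + 3·3.21739 = 21800 μs.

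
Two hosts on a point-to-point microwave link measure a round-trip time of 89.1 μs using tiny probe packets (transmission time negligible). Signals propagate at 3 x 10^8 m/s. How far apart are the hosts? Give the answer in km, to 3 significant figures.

13.4 km

One-way propagation = RTT/2 = 44.55 μs.
d = s × t = 300000000 × 4.455e-05 = 13.4 km.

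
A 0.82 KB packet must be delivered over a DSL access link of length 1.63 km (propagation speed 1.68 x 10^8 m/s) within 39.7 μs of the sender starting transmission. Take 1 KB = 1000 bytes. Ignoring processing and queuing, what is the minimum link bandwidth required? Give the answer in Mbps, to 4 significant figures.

L = 6560 bits.
Propagation delay = 1630 / 168000000 = 9.70238 μs.
Transmission budget = 39.7 − 9.70238 = 29.9976 μs.
R ≥ L / t_tx = 6560 bits / 2.99976e-05 s = 218.7 Mbps.

218.7 Mbps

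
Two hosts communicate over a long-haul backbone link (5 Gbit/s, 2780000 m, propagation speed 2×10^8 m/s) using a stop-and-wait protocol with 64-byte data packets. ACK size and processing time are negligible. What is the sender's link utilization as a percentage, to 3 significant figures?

0.000368 %

t_tx = L/R = 512/5000000000 = 1.024e-07 s.
t_prop = 2780000/200000000 = 0.0139 s; RTT = 0.0278 s.
Cycle = t_tx + RTT = 0.0278001 s.
Utilization = t_tx / cycle = 1.024e-07/0.0278001 = 0.000368 %.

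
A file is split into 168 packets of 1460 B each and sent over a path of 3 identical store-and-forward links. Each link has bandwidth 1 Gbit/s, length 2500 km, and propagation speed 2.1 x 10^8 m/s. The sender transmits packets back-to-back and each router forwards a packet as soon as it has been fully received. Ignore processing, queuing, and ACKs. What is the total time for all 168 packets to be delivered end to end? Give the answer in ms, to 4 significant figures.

Per-hop transmission t_tx = L/R = 11680/1000000000 = 0.01168 ms.
Per-hop propagation t_prop = 2500000/210000000 = 11.9048 ms.
Pipeline fill: first packet needs 3·t_tx to clear all hops; remaining 167 packets each add one t_tx.
Total = (3+168-1)·t_tx + 3·t_prop = 170·0.01168 + 3·11.9048 = 37.70 ms.

37.70 ms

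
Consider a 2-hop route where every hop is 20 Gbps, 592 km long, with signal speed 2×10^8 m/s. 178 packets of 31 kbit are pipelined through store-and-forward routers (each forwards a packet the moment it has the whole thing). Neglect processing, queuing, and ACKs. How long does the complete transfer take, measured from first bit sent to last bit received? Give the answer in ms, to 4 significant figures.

6.197 ms

Per-hop transmission t_tx = L/R = 31000/20000000000 = 0.00155 ms.
Per-hop propagation t_prop = 592000/200000000 = 2.96 ms.
Pipeline fill: first packet needs 2·t_tx to clear all hops; remaining 177 packets each add one t_tx.
Total = (2+178-1)·t_tx + 2·t_prop = 179·0.00155 + 2·2.96 = 6.197 ms.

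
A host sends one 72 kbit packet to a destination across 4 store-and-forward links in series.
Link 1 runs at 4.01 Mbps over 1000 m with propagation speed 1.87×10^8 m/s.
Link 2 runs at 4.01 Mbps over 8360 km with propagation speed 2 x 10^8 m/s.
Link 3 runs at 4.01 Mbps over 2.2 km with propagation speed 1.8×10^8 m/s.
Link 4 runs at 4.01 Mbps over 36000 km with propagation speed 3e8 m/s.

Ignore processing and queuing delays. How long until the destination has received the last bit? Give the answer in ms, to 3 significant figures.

L = 72000 bits.
Transmission delay per hop = L/R = 72000/4010000 = 17.9551 ms; 4 hops → 71.8204 ms.
Propagation delays (d/s per hop): 0.00534759, 41.8, 0.0122222, 120 ms; sum = 161.818 ms.
End-to-end = 234 ms.

234 ms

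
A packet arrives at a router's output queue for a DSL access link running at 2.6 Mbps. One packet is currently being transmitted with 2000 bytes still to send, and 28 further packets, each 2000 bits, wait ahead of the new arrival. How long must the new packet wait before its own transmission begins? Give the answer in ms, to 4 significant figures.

27.69 ms

Each queued packet: L/R = 2000/2600000 = 0.769231 ms.
28 queued → 21.5385 ms.
Plus remaining 16000 bits of current packet: 6.15385 ms.
Queuing delay = 27.69 ms.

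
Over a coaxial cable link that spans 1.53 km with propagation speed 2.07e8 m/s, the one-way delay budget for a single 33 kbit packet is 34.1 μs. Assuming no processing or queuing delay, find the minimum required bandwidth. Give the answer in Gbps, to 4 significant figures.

1.236 Gbps

Propagation delay = 1530 / 2.07e+08 = 7.3913 μs.
Transmission budget = 34.1 − 7.3913 = 26.7087 μs.
R ≥ L / t_tx = 33000 bits / 2.67087e-05 s = 1.236 Gbps.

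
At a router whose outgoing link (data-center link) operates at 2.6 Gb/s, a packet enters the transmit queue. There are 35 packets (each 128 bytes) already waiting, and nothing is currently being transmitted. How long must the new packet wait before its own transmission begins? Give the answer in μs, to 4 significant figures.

13.78 μs

Each queued packet: L/R = 1024/2600000000 = 0.393846 μs.
35 queued → 13.7846 μs.
Queuing delay = 13.78 μs.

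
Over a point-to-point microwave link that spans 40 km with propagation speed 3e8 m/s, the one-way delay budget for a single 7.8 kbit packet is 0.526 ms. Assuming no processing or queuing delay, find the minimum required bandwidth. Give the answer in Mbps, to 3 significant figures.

19.9 Mbps

Propagation delay = 40000 / 300000000 = 0.133333 ms.
Transmission budget = 0.526 − 0.133333 = 0.392667 ms.
R ≥ L / t_tx = 7800 bits / 0.000392667 s = 19.9 Mbps.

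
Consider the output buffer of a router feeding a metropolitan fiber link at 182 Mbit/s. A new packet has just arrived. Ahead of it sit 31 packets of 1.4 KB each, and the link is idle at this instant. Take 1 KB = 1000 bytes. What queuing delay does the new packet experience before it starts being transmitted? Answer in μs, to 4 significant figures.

Each queued packet: L/R = 11200/182000000 = 61.5385 μs.
31 queued → 1907.69 μs.
Queuing delay = 1908 μs.

1908 μs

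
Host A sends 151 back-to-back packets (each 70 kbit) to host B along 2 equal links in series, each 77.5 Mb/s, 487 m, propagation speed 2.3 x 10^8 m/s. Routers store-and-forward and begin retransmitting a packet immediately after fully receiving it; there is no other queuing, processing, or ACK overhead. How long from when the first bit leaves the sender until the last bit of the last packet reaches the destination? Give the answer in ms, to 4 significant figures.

137.3 ms

Per-hop transmission t_tx = L/R = 70000/77500000 = 0.903226 ms.
Per-hop propagation t_prop = 487/2.3e+08 = 0.00211739 ms.
Pipeline fill: first packet needs 2·t_tx to clear all hops; remaining 150 packets each add one t_tx.
Total = (2+151-1)·t_tx + 2·t_prop = 152·0.903226 + 2·0.00211739 = 137.3 ms.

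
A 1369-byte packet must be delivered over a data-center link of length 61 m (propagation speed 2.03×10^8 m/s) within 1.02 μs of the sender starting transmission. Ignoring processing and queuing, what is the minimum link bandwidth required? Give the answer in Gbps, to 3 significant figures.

L = 10952 bits.
Propagation delay = 61 / 2.03e+08 = 0.300493 μs.
Transmission budget = 1.02 − 0.300493 = 0.719507 μs.
R ≥ L / t_tx = 10952 bits / 7.19507e-07 s = 15.2 Gbps.

15.2 Gbps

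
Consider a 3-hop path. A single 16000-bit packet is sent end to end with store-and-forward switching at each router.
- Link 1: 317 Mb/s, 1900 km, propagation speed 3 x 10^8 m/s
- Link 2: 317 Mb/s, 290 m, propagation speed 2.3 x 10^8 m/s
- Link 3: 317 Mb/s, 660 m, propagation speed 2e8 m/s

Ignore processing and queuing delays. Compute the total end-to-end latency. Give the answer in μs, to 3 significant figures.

6490 μs

Transmission delay per hop = L/R = 16000/317000000 = 50.4732 μs; 3 hops → 151.42 μs.
Propagation delays (d/s per hop): 6333.33, 1.26087, 3.3 μs; sum = 6337.89 μs.
End-to-end = 6490 μs.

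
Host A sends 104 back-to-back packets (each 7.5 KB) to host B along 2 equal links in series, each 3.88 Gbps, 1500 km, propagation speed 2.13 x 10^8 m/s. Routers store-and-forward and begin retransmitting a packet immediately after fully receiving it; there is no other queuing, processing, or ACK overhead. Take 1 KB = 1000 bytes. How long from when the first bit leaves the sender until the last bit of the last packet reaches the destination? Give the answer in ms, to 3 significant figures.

15.7 ms

Per-hop transmission t_tx = L/R = 60000/3880000000 = 0.0154639 ms.
Per-hop propagation t_prop = 1500000/213000000 = 7.04225 ms.
Pipeline fill: first packet needs 2·t_tx to clear all hops; remaining 103 packets each add one t_tx.
Total = (2+104-1)·t_tx + 2·t_prop = 105·0.0154639 + 2·7.04225 = 15.7 ms.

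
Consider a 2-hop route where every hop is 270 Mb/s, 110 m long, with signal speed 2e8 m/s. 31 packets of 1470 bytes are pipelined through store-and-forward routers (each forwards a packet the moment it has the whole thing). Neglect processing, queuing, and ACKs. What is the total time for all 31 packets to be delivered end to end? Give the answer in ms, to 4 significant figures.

1.395 ms

Per-hop transmission t_tx = L/R = 11760/270000000 = 0.0435556 ms.
Per-hop propagation t_prop = 110/200000000 = 0.00055 ms.
Pipeline fill: first packet needs 2·t_tx to clear all hops; remaining 30 packets each add one t_tx.
Total = (2+31-1)·t_tx + 2·t_prop = 32·0.0435556 + 2·0.00055 = 1.395 ms.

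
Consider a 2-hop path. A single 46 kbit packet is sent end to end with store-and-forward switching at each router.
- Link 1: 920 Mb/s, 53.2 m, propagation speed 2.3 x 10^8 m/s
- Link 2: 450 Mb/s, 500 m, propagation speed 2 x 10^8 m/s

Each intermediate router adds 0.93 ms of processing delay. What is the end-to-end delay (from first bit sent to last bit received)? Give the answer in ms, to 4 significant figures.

1.085 ms

L = 46000 bits.
Transmission delays (L/R per hop): 0.05, 0.102222 ms; sum = 0.152222 ms.
Propagation delays (d/s per hop): 0.000231304, 0.0025 ms; sum = 0.0027313 ms.
Processing at 1 router(s): 1 × 0.93 ms = 0.93 ms.
End-to-end = 1.085 ms.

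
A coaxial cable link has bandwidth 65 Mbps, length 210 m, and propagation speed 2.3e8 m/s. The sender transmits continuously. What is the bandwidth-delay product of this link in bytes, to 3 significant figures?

Propagation delay = 210 / 2.3e+08 = 9.13043e-07 s.
BDP = R × t_prop = 65000000 × 9.13043e-07 = 59.3478 bits.
In bytes: 59.3478/8 = 7.42 bytes.

7.42 bytes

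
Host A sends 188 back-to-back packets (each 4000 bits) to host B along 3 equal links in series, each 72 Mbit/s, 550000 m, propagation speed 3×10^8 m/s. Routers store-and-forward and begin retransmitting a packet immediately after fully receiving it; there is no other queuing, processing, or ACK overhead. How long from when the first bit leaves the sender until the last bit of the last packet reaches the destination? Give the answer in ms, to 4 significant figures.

Per-hop transmission t_tx = L/R = 4000/72000000 = 0.0555556 ms.
Per-hop propagation t_prop = 550000/300000000 = 1.83333 ms.
Pipeline fill: first packet needs 3·t_tx to clear all hops; remaining 187 packets each add one t_tx.
Total = (3+188-1)·t_tx + 3·t_prop = 190·0.0555556 + 3·1.83333 = 16.06 ms.

16.06 ms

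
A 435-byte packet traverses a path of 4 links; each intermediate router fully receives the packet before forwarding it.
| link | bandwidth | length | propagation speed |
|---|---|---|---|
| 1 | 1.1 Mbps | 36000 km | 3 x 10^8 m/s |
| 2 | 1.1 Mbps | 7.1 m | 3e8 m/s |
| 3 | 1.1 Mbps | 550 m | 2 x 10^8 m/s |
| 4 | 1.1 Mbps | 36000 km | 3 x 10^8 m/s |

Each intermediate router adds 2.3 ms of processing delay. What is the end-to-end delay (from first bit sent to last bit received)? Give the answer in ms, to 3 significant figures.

260 ms

L = 435 × 8 = 3480 bits.
Transmission delay per hop = L/R = 3480/1100000 = 3.16364 ms; 4 hops → 12.6545 ms.
Propagation delays (d/s per hop): 120, 2.36667e-05, 0.00275, 120 ms; sum = 240.003 ms.
Processing at 3 router(s): 3 × 2.3 ms = 6.9 ms.
End-to-end = 260 ms.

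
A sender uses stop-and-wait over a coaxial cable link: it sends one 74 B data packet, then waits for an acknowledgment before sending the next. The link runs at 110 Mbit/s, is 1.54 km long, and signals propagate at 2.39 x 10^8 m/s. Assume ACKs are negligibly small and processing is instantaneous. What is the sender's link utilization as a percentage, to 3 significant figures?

29.5 %

t_tx = L/R = 592/110000000 = 5.38182e-06 s.
t_prop = 1540/239000000 = 6.44351e-06 s; RTT = 1.2887e-05 s.
Cycle = t_tx + RTT = 1.82688e-05 s.
Utilization = t_tx / cycle = 5.38182e-06/1.82688e-05 = 29.5 %.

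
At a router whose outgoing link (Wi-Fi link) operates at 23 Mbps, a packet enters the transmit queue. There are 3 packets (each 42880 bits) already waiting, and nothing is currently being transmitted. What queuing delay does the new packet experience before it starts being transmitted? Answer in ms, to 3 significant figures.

Each queued packet: L/R = 42880/23000000 = 1.86435 ms.
3 queued → 5.59304 ms.
Queuing delay = 5.59 ms.

5.59 ms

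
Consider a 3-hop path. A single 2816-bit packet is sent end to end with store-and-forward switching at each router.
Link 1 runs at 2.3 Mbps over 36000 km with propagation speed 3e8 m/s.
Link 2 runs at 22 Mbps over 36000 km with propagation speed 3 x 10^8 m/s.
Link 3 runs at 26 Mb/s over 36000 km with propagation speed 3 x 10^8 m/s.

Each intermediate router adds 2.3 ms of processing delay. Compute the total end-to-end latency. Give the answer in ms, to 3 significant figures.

Transmission delays (L/R per hop): 1.22435, 0.128, 0.108308 ms; sum = 1.46066 ms.
Propagation delays (d/s per hop): 120, 120, 120 ms; sum = 360 ms.
Processing at 2 router(s): 2 × 2.3 ms = 4.6 ms.
End-to-end = 366 ms.

366 ms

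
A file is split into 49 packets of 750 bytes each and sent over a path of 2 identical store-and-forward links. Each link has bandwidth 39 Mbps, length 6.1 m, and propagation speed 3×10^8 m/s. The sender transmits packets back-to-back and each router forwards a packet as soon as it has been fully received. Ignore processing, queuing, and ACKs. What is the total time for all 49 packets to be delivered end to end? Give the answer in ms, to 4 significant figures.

7.692 ms

Per-hop transmission t_tx = L/R = 6000/39000000 = 0.153846 ms.
Per-hop propagation t_prop = 6.1/300000000 = 2.03333e-05 ms.
Pipeline fill: first packet needs 2·t_tx to clear all hops; remaining 48 packets each add one t_tx.
Total = (2+49-1)·t_tx + 2·t_prop = 50·0.153846 + 2·2.03333e-05 = 7.692 ms.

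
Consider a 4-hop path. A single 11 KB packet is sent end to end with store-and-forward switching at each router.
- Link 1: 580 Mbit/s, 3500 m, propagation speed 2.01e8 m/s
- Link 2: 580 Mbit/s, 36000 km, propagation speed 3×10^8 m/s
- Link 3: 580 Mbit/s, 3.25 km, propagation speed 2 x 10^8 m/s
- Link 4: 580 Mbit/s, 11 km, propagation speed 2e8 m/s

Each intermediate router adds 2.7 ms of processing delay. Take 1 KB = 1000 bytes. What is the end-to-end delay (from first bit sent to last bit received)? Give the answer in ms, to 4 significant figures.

128.8 ms

L = 88000 bits.
Transmission delay per hop = L/R = 88000/580000000 = 0.151724 ms; 4 hops → 0.606897 ms.
Propagation delays (d/s per hop): 0.0174129, 120, 0.01625, 0.055 ms; sum = 120.089 ms.
Processing at 3 router(s): 3 × 2.7 ms = 8.1 ms.
End-to-end = 128.8 ms.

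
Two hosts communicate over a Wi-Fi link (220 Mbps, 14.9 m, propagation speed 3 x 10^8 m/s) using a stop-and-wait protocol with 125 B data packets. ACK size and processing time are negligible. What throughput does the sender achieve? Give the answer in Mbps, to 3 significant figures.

215 Mbps

t_tx = L/R = 1000/220000000 = 4.54545e-06 s.
t_prop = 14.9/300000000 = 4.96667e-08 s; RTT = 9.93333e-08 s.
Cycle = t_tx + RTT = 4.64479e-06 s.
Throughput = L / cycle = 1000 / 4.64479e-06 = 215 Mbps.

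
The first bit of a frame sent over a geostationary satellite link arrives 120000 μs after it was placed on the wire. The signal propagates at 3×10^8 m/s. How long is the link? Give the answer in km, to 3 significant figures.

36000 km

d = s × t_prop = 300000000 × 0.12 = 36000 km.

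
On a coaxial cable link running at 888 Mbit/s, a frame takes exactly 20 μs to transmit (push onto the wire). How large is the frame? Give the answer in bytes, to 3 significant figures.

2220 bytes

L = R × t_tx = 888000000 b/s × 2e-05 s = 17760 bits.
In bytes: 17760 / 8 = 2220 bytes.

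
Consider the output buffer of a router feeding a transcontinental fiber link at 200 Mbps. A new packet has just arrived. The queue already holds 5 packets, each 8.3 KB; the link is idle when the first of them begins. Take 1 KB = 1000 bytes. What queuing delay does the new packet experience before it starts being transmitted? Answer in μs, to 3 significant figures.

Each queued packet: L/R = 66400/200000000 = 332 μs.
5 queued → 1660 μs.
Queuing delay = 1660 μs.

1660 μs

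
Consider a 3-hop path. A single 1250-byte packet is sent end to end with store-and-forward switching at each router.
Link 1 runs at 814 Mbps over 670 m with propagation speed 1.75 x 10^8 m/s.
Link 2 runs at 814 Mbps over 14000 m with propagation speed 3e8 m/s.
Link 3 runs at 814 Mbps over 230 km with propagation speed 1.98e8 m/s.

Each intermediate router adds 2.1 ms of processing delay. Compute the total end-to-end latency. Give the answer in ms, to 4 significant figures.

5.449 ms

L = 1250 × 8 = 10000 bits.
Transmission delay per hop = L/R = 10000/814000000 = 0.012285 ms; 3 hops → 0.036855 ms.
Propagation delays (d/s per hop): 0.00382857, 0.0466667, 1.16162 ms; sum = 1.21211 ms.
Processing at 2 router(s): 2 × 2.1 ms = 4.2 ms.
End-to-end = 5.449 ms.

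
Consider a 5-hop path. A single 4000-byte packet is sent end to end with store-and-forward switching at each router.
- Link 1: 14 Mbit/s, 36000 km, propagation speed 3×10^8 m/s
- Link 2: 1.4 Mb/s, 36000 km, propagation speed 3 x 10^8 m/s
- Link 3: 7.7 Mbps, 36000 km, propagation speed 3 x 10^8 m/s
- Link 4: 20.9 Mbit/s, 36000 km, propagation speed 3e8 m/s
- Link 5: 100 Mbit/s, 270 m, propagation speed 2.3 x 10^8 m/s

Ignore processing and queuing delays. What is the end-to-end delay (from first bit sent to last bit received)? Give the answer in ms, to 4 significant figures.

511.2 ms

L = 4000 × 8 = 32000 bits.
Transmission delays (L/R per hop): 2.28571, 22.8571, 4.15584, 1.5311, 0.32 ms; sum = 31.1498 ms.
Propagation delays (d/s per hop): 120, 120, 120, 120, 0.00117391 ms; sum = 480.001 ms.
End-to-end = 511.2 ms.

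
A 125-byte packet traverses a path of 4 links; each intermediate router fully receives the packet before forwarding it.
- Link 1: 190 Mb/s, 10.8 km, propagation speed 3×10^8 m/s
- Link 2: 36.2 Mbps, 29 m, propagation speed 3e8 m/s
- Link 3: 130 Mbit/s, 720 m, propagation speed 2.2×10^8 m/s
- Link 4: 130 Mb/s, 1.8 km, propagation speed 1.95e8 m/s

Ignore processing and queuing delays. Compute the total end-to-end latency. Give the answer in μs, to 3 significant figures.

L = 125 × 8 = 1000 bits.
Transmission delays (L/R per hop): 5.26316, 27.6243, 7.69231, 7.69231 μs; sum = 48.2721 μs.
Propagation delays (d/s per hop): 36, 0.0966667, 3.27273, 9.23077 μs; sum = 48.6002 μs.
End-to-end = 96.9 μs.

96.9 μs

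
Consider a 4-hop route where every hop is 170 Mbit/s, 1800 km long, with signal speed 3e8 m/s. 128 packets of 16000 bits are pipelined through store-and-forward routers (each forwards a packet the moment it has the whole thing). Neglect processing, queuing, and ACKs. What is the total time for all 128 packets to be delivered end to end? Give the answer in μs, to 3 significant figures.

36300 μs

Per-hop transmission t_tx = L/R = 16000/170000000 = 94.1176 μs.
Per-hop propagation t_prop = 1800000/300000000 = 6000 μs.
Pipeline fill: first packet needs 4·t_tx to clear all hops; remaining 127 packets each add one t_tx.
Total = (4+128-1)·t_tx + 4·t_prop = 131·94.1176 + 4·6000 = 36300 μs.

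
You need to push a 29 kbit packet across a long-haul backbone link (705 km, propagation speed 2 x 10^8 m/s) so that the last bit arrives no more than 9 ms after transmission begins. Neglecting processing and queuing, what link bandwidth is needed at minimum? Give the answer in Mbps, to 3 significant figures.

5.30 Mbps

Propagation delay = 705000 / 200000000 = 3.525 ms.
Transmission budget = 9 − 3.525 = 5.475 ms.
R ≥ L / t_tx = 29000 bits / 0.005475 s = 5.30 Mbps.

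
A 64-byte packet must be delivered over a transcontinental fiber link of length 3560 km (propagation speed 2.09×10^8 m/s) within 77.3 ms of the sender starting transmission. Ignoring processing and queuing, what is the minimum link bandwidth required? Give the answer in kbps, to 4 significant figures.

8.496 kbps

L = 512 bits.
Propagation delay = 3560000 / 209000000 = 17.0335 ms.
Transmission budget = 77.3 − 17.0335 = 60.2665 ms.
R ≥ L / t_tx = 512 bits / 0.0602665 s = 8.496 kbps.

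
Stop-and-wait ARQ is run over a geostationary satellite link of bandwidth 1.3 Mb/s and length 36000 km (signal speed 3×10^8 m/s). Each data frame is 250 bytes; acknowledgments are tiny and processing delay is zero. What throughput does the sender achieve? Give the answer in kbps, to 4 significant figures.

8.280 kbps

t_tx = L/R = 2000/1300000 = 0.00153846 s.
t_prop = 36000000/300000000 = 0.12 s; RTT = 0.24 s.
Cycle = t_tx + RTT = 0.241538 s.
Throughput = L / cycle = 2000 / 0.241538 = 8.280 kbps.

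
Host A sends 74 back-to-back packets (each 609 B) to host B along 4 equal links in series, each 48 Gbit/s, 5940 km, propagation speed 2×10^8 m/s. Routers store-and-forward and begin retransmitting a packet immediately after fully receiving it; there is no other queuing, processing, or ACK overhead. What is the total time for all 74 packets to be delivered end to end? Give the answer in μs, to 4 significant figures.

118800 μs

Per-hop transmission t_tx = L/R = 4872/48000000000 = 0.1015 μs.
Per-hop propagation t_prop = 5940000/200000000 = 29700 μs.
Pipeline fill: first packet needs 4·t_tx to clear all hops; remaining 73 packets each add one t_tx.
Total = (4+74-1)·t_tx + 4·t_prop = 77·0.1015 + 4·29700 = 118800 μs.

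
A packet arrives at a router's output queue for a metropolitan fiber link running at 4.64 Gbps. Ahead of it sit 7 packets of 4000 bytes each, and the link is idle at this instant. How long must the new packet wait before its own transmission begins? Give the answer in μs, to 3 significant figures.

48.3 μs

Each queued packet: L/R = 32000/4640000000 = 6.89655 μs.
7 queued → 48.2759 μs.
Queuing delay = 48.3 μs.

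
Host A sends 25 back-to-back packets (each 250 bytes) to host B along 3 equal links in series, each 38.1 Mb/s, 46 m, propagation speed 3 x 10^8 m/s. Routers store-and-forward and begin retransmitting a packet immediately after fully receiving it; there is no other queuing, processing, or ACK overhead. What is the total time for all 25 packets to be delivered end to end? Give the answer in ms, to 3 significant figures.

1.42 ms

Per-hop transmission t_tx = L/R = 2000/38100000 = 0.0524934 ms.
Per-hop propagation t_prop = 46/300000000 = 0.000153333 ms.
Pipeline fill: first packet needs 3·t_tx to clear all hops; remaining 24 packets each add one t_tx.
Total = (3+25-1)·t_tx + 3·t_prop = 27·0.0524934 + 3·0.000153333 = 1.42 ms.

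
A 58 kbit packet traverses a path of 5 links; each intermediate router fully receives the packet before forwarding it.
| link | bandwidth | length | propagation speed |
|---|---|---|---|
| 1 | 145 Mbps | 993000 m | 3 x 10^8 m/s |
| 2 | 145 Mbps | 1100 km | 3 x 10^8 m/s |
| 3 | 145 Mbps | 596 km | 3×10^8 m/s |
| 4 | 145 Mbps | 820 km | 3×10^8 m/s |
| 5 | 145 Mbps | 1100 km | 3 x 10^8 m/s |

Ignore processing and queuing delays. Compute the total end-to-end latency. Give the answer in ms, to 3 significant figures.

17.4 ms

L = 58000 bits.
Transmission delay per hop = L/R = 58000/145000000 = 0.4 ms; 5 hops → 2 ms.
Propagation delays (d/s per hop): 3.31, 3.66667, 1.98667, 2.73333, 3.66667 ms; sum = 15.3633 ms.
End-to-end = 17.4 ms.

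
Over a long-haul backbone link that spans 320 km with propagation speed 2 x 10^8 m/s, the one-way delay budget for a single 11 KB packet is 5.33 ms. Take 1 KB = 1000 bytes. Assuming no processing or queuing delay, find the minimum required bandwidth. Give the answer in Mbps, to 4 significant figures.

L = 88000 bits.
Propagation delay = 320000 / 200000000 = 1.6 ms.
Transmission budget = 5.33 − 1.6 = 3.73 ms.
R ≥ L / t_tx = 88000 bits / 0.00373 s = 23.59 Mbps.

23.59 Mbps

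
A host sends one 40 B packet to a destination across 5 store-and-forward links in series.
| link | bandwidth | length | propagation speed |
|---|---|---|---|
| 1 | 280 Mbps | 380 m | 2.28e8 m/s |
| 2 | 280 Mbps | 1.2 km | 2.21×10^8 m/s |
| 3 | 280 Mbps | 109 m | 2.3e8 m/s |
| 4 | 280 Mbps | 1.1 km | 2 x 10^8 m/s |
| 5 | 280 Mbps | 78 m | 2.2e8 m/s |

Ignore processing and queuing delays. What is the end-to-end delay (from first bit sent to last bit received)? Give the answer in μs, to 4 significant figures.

L = 40 × 8 = 320 bits.
Transmission delay per hop = L/R = 320/280000000 = 1.14286 μs; 5 hops → 5.71429 μs.
Propagation delays (d/s per hop): 1.66667, 5.42986, 0.473913, 5.5, 0.354545 μs; sum = 13.425 μs.
End-to-end = 19.14 μs.

19.14 μs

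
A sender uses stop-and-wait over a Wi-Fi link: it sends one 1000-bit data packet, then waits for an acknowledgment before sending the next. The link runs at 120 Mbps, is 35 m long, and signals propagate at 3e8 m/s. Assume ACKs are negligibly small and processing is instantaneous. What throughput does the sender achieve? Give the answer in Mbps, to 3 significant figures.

t_tx = L/R = 1000/120000000 = 8.33333e-06 s.
t_prop = 35/300000000 = 1.16667e-07 s; RTT = 2.33333e-07 s.
Cycle = t_tx + RTT = 8.56667e-06 s.
Throughput = L / cycle = 1000 / 8.56667e-06 = 117 Mbps.

117 Mbps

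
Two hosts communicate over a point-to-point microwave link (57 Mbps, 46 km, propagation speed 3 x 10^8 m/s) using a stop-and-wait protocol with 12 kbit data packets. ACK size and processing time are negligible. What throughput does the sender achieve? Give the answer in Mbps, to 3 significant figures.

23.2 Mbps

t_tx = L/R = 12000/57000000 = 0.000210526 s.
t_prop = 46000/300000000 = 0.000153333 s; RTT = 0.000306667 s.
Cycle = t_tx + RTT = 0.000517193 s.
Throughput = L / cycle = 12000 / 0.000517193 = 23.2 Mbps.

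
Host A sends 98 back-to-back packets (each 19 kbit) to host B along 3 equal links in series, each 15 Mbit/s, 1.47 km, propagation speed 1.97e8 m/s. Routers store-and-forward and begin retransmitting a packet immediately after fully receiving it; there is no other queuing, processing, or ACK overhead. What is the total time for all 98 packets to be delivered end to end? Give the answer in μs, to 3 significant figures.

127000 μs

Per-hop transmission t_tx = L/R = 19000/15000000 = 1266.67 μs.
Per-hop propagation t_prop = 1470/197000000 = 7.46193 μs.
Pipeline fill: first packet needs 3·t_tx to clear all hops; remaining 97 packets each add one t_tx.
Total = (3+98-1)·t_tx + 3·t_prop = 100·1266.67 + 3·7.46193 = 127000 μs.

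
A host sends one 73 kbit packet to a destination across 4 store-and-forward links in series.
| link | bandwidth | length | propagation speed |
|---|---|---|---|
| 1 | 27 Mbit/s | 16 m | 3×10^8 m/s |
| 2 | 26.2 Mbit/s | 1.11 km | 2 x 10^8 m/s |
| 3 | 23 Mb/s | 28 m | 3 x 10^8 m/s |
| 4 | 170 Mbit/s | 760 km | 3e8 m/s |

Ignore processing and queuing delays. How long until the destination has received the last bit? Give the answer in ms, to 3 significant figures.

L = 73000 bits.
Transmission delays (L/R per hop): 2.7037, 2.78626, 3.17391, 0.429412 ms; sum = 9.09329 ms.
Propagation delays (d/s per hop): 5.33333e-05, 0.00555, 9.33333e-05, 2.53333 ms; sum = 2.53903 ms.
End-to-end = 11.6 ms.

11.6 ms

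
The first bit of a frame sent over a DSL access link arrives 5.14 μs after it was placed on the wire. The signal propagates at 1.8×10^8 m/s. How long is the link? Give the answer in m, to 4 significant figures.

d = s × t_prop = 180000000 × 5.14e-06 = 925.2 m.

925.2 m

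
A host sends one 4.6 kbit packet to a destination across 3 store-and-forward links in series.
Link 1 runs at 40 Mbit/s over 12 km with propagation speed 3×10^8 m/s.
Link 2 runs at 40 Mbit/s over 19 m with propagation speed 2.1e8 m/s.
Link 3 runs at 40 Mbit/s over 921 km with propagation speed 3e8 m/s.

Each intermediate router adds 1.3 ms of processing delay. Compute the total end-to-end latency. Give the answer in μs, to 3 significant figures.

L = 4600 bits.
Transmission delay per hop = L/R = 4600/40000000 = 115 μs; 3 hops → 345 μs.
Propagation delays (d/s per hop): 40, 0.0904762, 3070 μs; sum = 3110.09 μs.
Processing at 2 router(s): 2 × 1.3 ms = 2600 μs.
End-to-end = 6060 μs.

6060 μs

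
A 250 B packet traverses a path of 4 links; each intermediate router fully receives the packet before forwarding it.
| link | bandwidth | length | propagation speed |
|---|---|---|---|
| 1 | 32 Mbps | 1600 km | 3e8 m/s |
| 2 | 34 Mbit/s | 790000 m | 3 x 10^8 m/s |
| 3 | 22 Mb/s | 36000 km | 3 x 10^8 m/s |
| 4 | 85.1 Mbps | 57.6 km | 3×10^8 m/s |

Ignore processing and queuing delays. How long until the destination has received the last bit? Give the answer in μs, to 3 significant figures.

L = 250 × 8 = 2000 bits.
Transmission delays (L/R per hop): 62.5, 58.8235, 90.9091, 23.5018 μs; sum = 235.734 μs.
Propagation delays (d/s per hop): 5333.33, 2633.33, 120000, 192 μs; sum = 128159 μs.
End-to-end = 128000 μs.

128000 μs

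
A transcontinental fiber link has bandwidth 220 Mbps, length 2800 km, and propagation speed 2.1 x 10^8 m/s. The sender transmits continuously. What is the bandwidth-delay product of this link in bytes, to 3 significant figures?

367000 bytes

Propagation delay = 2800000 / 210000000 = 0.0133333 s.
BDP = R × t_prop = 220000000 × 0.0133333 = 2933330 bits.
In bytes: 2933330/8 = 367000 bytes.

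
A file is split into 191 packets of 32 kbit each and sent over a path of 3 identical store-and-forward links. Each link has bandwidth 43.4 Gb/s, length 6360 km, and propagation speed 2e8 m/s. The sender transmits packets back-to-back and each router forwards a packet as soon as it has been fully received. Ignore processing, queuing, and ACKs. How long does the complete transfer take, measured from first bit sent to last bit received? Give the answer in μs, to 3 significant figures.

Per-hop transmission t_tx = L/R = 32000/43400000000 = 0.737327 μs.
Per-hop propagation t_prop = 6360000/200000000 = 31800 μs.
Pipeline fill: first packet needs 3·t_tx to clear all hops; remaining 190 packets each add one t_tx.
Total = (3+191-1)·t_tx + 3·t_prop = 193·0.737327 + 3·31800 = 95500 μs.

95500 μs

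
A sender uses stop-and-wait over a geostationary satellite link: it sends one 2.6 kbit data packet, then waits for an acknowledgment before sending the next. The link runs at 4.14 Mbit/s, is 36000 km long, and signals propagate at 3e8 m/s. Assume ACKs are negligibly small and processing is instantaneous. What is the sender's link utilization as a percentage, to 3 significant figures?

t_tx = L/R = 2600/4.14e+06 = 0.000628019 s.
t_prop = 36000000/300000000 = 0.12 s; RTT = 0.24 s.
Cycle = t_tx + RTT = 0.240628 s.
Utilization = t_tx / cycle = 0.000628019/0.240628 = 0.261 %.

0.261 %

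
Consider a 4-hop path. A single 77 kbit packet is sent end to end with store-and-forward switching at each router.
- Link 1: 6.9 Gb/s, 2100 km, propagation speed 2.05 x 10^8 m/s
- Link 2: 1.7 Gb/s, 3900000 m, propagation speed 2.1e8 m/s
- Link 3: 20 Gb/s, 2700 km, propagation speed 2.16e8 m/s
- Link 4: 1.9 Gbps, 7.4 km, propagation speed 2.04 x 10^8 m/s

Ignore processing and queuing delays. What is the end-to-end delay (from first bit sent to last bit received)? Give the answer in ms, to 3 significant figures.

41.5 ms

L = 77000 bits.
Transmission delays (L/R per hop): 0.0111594, 0.0452941, 0.00385, 0.0405263 ms; sum = 0.10083 ms.
Propagation delays (d/s per hop): 10.2439, 18.5714, 12.5, 0.0362745 ms; sum = 41.3516 ms.
End-to-end = 41.5 ms.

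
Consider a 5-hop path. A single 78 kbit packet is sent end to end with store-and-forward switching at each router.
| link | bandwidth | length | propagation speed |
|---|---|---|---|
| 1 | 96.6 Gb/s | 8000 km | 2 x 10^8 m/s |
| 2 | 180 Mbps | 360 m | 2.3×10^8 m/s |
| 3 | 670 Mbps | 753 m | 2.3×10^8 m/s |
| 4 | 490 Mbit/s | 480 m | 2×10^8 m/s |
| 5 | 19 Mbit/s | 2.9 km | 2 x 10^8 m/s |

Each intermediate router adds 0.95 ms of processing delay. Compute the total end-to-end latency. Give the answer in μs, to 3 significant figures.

L = 78000 bits.
Transmission delays (L/R per hop): 0.807453, 433.333, 116.418, 159.184, 4105.26 μs; sum = 4815.01 μs.
Propagation delays (d/s per hop): 40000, 1.56522, 3.27391, 2.4, 14.5 μs; sum = 40021.7 μs.
Processing at 4 router(s): 4 × 0.95 ms = 3800 μs.
End-to-end = 48600 μs.

48600 μs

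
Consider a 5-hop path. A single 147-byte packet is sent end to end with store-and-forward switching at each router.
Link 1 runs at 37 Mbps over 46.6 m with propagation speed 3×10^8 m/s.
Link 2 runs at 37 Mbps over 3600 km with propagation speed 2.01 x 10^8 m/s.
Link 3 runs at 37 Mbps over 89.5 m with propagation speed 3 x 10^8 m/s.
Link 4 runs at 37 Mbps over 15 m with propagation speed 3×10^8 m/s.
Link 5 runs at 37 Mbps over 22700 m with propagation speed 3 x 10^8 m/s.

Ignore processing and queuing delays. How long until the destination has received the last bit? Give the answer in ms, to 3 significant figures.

L = 147 × 8 = 1176 bits.
Transmission delay per hop = L/R = 1176/37000000 = 0.0317838 ms; 5 hops → 0.158919 ms.
Propagation delays (d/s per hop): 0.000155333, 17.9104, 0.000298333, 5e-05, 0.0756667 ms; sum = 17.9866 ms.
End-to-end = 18.1 ms.

18.1 ms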